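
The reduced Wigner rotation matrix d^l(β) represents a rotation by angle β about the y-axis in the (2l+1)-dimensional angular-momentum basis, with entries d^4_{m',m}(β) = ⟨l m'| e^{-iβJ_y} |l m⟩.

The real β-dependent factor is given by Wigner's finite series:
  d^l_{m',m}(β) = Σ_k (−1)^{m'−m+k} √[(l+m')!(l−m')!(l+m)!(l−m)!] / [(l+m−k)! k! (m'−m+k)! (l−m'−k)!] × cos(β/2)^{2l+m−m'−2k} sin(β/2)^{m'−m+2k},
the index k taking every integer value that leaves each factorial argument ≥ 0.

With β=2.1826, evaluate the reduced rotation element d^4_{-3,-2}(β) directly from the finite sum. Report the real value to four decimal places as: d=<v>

d^4_{-3,-2}(β=2.1826) via Wigner's sum:
With c≡cos(β/2)=0.461332 and s≡sin(β/2)=0.887227, N=[1·5040·2·720]^{1/2}=2693.993318
Admissible k: 1..2 (factorial args all ≥0)
  k=1: (−1)^0·2693.9933/(720)·0.4613^7·0.8872^1 = +0.014764
  k=2: (−1)^1·2693.9933/(240)·0.4613^5·0.8872^3 = -0.163817
d^4_{-3,-2}(2.1826) = +0.014764 -0.163817 = -0.149054

d=-0.1491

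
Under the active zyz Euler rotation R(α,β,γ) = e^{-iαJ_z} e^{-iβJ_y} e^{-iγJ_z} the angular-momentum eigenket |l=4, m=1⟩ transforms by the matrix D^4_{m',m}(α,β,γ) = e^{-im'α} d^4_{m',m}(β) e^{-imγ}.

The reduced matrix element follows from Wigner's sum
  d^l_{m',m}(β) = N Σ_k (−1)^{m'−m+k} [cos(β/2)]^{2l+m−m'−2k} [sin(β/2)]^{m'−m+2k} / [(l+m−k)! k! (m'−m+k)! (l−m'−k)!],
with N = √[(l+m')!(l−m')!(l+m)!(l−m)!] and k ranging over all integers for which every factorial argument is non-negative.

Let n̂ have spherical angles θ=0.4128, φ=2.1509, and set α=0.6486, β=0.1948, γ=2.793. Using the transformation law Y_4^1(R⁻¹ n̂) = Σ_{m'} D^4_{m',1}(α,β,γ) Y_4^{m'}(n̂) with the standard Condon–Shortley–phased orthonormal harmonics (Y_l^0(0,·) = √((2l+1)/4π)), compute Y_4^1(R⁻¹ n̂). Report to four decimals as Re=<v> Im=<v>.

Re=-0.3235 Im=0.3779

Need the full column D^4_{m',1} for m'=−4..4 at α=0.6486, β=0.1948, γ=2.793.
cos(β/2)=0.995260, sin(β/2)=0.097246
d^4_{-4,1}: single k=5 term ⇒ +0.000064;  D = +0.000063-0.000013i
d^4_{-3,1}: k∈[4..5] ⇒ +0.001161 -0.000007 = +0.001154;  D = +0.000764-0.000865i
d^4_{-2,1}: k∈[3..5] ⇒ +0.012700 -0.000182 +0.000000 = +0.012519;  D = +0.000938-0.012484i
d^4_{-1,1}: k∈[2..5] ⇒ +0.091910 -0.002632 +0.000013 -0.000000 = +0.089290;  D = -0.048455-0.075000i
d^4_{0,1}: k∈[1..4] ⇒ +0.420672 -0.024097 +0.000230 -0.000000 = +0.396805;  D = -0.372939-0.135539i
d^4_{1,1}: k∈[0..3] ⇒ +0.962706 -0.137866 +0.002632 -0.000008 = +0.827465;  D = -0.790505+0.244538i
d^4_{2,1}: k∈[0..2] ⇒ -0.399085 +0.019050 -0.000121 = -0.380156;  D = +0.221561-0.308916i
d^4_{3,1}: k∈[0..1] ⇒ +0.072952 -0.001161 = +0.071791;  D = +0.001896+0.071766i
d^4_{4,1}: single k=0 term ⇒ -0.006720;  D = -0.004200-0.005247i
Y_4^{m'}(θ=0.4128,φ=2.1509) and Σ D·Y over m':
  (+0.0001-0.0000i)·(-0.0078-0.0084i)  (+0.0008-0.0009i)·(+0.0730-0.0125i)  (+0.0009-0.0125i)·(-0.1047+0.2406i)  (-0.0485-0.0750i)·(-0.2738-0.4178i)  (-0.3729-0.1355i)·(+0.2612+0.0000i)  (-0.7905+0.2445i)·(+0.2738-0.4178i)  (+0.2216-0.3089i)·(-0.1047-0.2406i)  (+0.0019+0.0718i)·(-0.0730-0.0125i)  (-0.0042-0.0052i)·(-0.0078+0.0084i)
Y_4^1(R⁻¹ n̂) = -0.323477+0.377879i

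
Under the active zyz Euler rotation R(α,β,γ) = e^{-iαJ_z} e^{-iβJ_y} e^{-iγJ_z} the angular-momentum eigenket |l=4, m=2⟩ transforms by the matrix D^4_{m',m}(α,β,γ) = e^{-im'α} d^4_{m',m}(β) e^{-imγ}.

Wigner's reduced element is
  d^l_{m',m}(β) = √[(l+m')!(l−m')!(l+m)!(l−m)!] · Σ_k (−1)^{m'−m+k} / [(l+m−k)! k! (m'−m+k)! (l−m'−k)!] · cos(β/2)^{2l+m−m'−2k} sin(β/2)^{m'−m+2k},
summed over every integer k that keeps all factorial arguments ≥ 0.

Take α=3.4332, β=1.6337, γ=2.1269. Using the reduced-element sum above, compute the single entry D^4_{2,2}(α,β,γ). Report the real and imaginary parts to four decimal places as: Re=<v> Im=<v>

Re=0.0401 Im=0.3197

First d^4_{2,2}(β=1.6337), then the phase factors e^{-i(2)α} and e^{-i(2)γ}:
c=cos(1.6337/2)=0.684521, s=sin(1.6337/2)=0.728993; N=√[720·2·720·2]=1440.000000
k: max(0,(2)−(2))=0 … min(4+(2),4−(2))=2
  k=0: (−1)^0·1440.0000/(1440)·0.6845^8·0.7290^0 = +0.048205
  k=1: (−1)^1·1440.0000/(120)·0.6845^6·0.7290^2 = -0.656068
  k=2: (−1)^2·1440.0000/(96)·0.6845^4·0.7290^4 = +0.930105
d^4_{2,2}(1.6337) = +0.048205 -0.656068 +0.930105 = +0.322243
Attach z-rotation phases: D = e^{-i(2)(3.4332)}·(+0.322243)·e^{-i(2)(2.1269)} = +0.040056+0.319744i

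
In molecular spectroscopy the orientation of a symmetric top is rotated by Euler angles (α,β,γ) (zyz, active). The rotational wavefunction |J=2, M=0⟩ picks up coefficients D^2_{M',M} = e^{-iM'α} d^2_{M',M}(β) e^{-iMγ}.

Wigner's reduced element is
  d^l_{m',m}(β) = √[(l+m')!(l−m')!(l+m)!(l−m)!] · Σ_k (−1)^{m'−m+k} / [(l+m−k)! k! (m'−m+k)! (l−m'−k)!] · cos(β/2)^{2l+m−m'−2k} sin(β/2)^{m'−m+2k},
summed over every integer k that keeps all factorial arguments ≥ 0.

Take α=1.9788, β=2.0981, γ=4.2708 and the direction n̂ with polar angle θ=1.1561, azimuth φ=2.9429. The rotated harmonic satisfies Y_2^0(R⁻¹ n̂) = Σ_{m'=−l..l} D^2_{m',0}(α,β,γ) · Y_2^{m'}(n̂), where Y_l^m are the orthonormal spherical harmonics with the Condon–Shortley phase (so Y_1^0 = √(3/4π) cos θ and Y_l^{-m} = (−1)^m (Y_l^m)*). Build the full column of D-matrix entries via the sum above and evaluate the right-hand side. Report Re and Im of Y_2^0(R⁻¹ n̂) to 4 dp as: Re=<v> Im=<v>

Re=-0.2571 Im=0.0000

Need the full column D^2_{m',0} for m'=−2..2 at α=1.9788, β=2.0981, γ=4.2708.
cos(β/2)=0.498395, sin(β/2)=0.866950
d^2_{-2,0}: single k=2 term ⇒ +0.457310;  D = -0.313319-0.333112i
d^2_{-1,0}: k∈[1..2] ⇒ +0.262900 -0.795484 = -0.532584;  D = +0.211318-0.488867i
d^2_{0,0}: k∈[0..2] ⇒ +0.061701 -0.746785 +0.564906 = -0.120177;  D = -0.120177+0.000000i
d^2_{1,0}: k∈[0..1] ⇒ -0.262900 +0.795484 = +0.532584;  D = -0.211318-0.488867i
d^2_{2,0}: single k=0 term ⇒ +0.457310;  D = -0.313319+0.333112i
Y_2^{m'}(θ=1.1561,φ=2.9429) and Σ D·Y over m':
  (-0.3133-0.3331i)·(+0.2984+0.1252i)  (+0.2113-0.4889i)·(-0.2793-0.0562i)  (-0.1202+0.0000i)·(-0.1618+0.0000i)  (-0.2113-0.4889i)·(+0.2793-0.0562i)  (-0.3133+0.3331i)·(+0.2984-0.1252i)
Y_2^0(R⁻¹ n̂) = -0.257104+0.000000i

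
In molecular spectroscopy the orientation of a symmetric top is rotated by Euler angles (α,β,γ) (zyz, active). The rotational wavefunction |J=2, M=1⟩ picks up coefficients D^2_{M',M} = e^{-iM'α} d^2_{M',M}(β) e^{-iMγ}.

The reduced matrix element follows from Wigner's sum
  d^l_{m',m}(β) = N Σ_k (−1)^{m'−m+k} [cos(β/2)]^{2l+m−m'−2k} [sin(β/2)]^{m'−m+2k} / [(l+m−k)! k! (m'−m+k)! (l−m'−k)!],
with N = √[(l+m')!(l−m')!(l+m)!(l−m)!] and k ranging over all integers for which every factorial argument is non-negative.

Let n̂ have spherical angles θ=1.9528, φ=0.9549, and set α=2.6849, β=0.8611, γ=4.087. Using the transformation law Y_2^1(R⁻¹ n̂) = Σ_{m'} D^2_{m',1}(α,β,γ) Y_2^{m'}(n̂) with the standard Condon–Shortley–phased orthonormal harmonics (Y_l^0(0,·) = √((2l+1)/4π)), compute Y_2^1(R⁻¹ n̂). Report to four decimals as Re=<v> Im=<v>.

Re=0.1735 Im=0.1884

Need the full column D^2_{m',1} for m'=−2..2 at α=2.6849, β=0.8611, γ=4.087.
cos(β/2)=0.908736, sin(β/2)=0.417371
d^2_{-2,1}: single k=3 term ⇒ +0.132140;  D = +0.037532+0.126698i
d^2_{-1,1}: k∈[2..3] ⇒ +0.431560 -0.030345 = +0.401215;  D = +0.067363-0.395519i
d^2_{0,1}: k∈[1..2] ⇒ +0.767205 -0.161838 = +0.605367;  D = -0.354390+0.490793i
d^2_{1,1}: k∈[0..1] ⇒ +0.681948 -0.431560 = +0.250389;  D = +0.221078-0.117555i
d^2_{2,1}: single k=0 term ⇒ -0.626420;  D = +0.626099-0.020056i
Y_2^{m'}(θ=1.9528,φ=0.9549) and Σ D·Y over m':
  (+0.0375+0.1267i)·(-0.1106-0.3137i)  (+0.0674-0.3955i)·(-0.1544+0.2181i)  (-0.3544+0.4908i)·(-0.1839+0.0000i)  (+0.2211-0.1176i)·(+0.1544+0.2181i)  (+0.6261-0.0201i)·(-0.1106+0.3137i)
Y_2^1(R⁻¹ n̂) = +0.173453+0.188388i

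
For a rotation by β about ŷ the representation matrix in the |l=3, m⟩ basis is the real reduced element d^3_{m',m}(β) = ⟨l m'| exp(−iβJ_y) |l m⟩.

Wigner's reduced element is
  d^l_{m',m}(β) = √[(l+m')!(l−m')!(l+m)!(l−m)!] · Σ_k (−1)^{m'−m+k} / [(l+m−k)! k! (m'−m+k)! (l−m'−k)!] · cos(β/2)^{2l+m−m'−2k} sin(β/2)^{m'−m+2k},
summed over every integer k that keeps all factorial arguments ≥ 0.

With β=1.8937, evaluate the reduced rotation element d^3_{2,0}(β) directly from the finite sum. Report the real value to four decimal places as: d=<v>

d^3_{2,0}(β=1.8937) via Wigner's sum:
c=cos(1.8937/2)=0.584242, s=sin(1.8937/2)=0.811579; N=√[120·1·6·6]=65.726707
Admissible k: 0..1 (factorial args all ≥0)
  k=0: (−1)^2·65.7267/(12)·0.5842^4·0.8116^2 = +0.420334
  k=1: (−1)^3·65.7267/(12)·0.5842^2·0.8116^4 = -0.811093
d^3_{2,0}(1.8937) = +0.420334 -0.811093 = -0.390758

d=-0.3908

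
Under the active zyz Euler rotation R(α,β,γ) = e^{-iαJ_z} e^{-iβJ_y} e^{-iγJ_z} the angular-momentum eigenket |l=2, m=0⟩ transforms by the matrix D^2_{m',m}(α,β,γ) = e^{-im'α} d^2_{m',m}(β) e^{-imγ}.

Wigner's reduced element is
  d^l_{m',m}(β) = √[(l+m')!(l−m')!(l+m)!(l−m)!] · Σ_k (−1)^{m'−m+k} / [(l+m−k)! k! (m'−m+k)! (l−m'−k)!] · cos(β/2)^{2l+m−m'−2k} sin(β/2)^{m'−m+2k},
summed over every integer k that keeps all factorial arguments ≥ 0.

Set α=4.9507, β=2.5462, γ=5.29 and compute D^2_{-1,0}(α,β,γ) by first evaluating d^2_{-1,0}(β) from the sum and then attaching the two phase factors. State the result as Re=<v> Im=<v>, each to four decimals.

First d^2_{-1,0}(β=2.5462), then the phase factors e^{-i(-1)α} and e^{-i(0)γ}:
Half-angle: c=0.293319, s=0.956015. N=√(1·6·2·2)=4.898979
The bounds max(0,m−m')=1 and min(l+m,l−m')=2 give 2 terms
  k=1: (−1)^0·4.8990/(2)·0.2933^3·0.9560^1 = +0.059096
  k=2: (−1)^1·4.8990/(2)·0.2933^1·0.9560^3 = -0.627782
d^2_{-1,0}(2.5462) = +0.059096 -0.627782 = -0.568686
D = (+0.236062-0.971738i)·(-0.568686)·(+1.000000+0.000000i) = -0.134245+0.552614i

Re=-0.1342 Im=0.5526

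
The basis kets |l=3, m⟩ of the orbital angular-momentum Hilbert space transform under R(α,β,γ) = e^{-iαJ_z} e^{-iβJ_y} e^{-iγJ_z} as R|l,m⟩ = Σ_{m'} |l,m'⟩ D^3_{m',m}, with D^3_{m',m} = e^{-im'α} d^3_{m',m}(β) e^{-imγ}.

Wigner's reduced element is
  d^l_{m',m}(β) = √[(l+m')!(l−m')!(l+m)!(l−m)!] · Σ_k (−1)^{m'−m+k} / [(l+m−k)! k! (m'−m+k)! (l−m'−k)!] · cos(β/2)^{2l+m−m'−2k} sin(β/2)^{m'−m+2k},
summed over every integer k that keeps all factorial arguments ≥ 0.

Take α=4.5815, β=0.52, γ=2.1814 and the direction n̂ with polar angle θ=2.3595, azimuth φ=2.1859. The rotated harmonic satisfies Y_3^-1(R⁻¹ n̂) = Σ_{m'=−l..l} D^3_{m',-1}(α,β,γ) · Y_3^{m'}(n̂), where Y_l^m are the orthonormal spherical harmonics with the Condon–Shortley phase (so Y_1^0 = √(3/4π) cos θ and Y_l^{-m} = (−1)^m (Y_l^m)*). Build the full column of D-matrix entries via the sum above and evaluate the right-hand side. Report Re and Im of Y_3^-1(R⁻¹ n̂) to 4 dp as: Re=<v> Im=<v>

Need the full column D^3_{m',-1} for m'=−3..3 at α=4.5815, β=0.52, γ=2.1814.
cos(β/2)=0.966390, sin(β/2)=0.257081
d^3_{-3,-1}: single k=2 term ⇒ +0.223251;  D = -0.217970-0.048270i
d^3_{-2,-1}: k∈[1..2] ⇒ +0.685222 -0.096983 = +0.588239;  D = +0.201057-0.552812i
d^3_{-1,-1}: k∈[0..2] ⇒ +0.814544 -0.461146 +0.024476 = +0.377874;  D = +0.335222+0.174399i
d^3_{0,-1}: k∈[0..2] ⇒ -0.750623 +0.159359 -0.003759 = -0.595023;  D = +0.341164-0.487504i
d^3_{1,-1}: k∈[0..2] ⇒ +0.345859 -0.032634 +0.000289 = +0.313514;  D = -0.231204-0.211744i
d^3_{2,-1}: k∈[0..1] ⇒ -0.096983 +0.003432 = -0.093551;  D = -0.071647+0.060154i
d^3_{3,-1}: single k=0 term ⇒ +0.015799;  D = +0.008493+0.013322i
Y_3^{m'}(θ=2.3595,φ=2.1859) and Σ D·Y over m':
  (-0.2180-0.0483i)·(+0.1406-0.0396i)  (+0.2011-0.5528i)·(+0.1203-0.3394i)  (+0.3352+0.1744i)·(-0.1993-0.2821i)  (+0.3412-0.4875i)·(+0.1280+0.0000i)  (-0.2312-0.2117i)·(+0.1993-0.2821i)  (-0.0716+0.0602i)·(+0.1203+0.3394i)  (+0.0085+0.0133i)·(-0.1406-0.0396i)
Y_3^-1(R⁻¹ n̂) = -0.305482-0.320904i

Re=-0.3055 Im=-0.3209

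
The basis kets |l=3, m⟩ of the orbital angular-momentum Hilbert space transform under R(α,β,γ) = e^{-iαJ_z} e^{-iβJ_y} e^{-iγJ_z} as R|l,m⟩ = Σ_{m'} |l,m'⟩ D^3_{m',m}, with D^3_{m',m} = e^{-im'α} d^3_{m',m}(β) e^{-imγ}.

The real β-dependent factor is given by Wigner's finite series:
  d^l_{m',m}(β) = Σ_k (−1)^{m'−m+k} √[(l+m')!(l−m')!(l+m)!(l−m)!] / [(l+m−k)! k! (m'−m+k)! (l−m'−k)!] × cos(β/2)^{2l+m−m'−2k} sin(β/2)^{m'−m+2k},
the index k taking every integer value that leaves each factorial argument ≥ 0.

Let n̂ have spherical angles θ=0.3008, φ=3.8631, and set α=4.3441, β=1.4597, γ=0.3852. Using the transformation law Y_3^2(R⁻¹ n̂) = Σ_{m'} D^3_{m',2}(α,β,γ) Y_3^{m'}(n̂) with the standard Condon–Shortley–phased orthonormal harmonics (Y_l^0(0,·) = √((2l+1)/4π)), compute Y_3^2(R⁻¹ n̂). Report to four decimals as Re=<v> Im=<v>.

Re=0.2886 Im=-0.1483

Need the full column D^3_{m',2} for m'=−3..3 at α=4.3441, β=1.4597, γ=0.3852.
cos(β/2)=0.745274, sin(β/2)=0.666758
d^3_{-3,2}: single k=5 term ⇒ +0.240565;  D = +0.229500-0.072119i
d^3_{-2,2}: k∈[4..5] ⇒ +0.548877 -0.087864 = +0.461013;  D = -0.029401+0.460075i
d^3_{-1,2}: k∈[3..4] ⇒ +0.776038 -0.310568 = +0.465470;  D = -0.422686-0.194932i
d^3_{0,2}: k∈[2..3] ⇒ +0.751211 -0.601265 = +0.149946;  D = +0.107606-0.104426i
d^3_{1,2}: k∈[1..2] ⇒ +0.484785 -0.776038 = -0.291253;  D = -0.113985-0.268022i
d^3_{2,2}: k∈[0..1] ⇒ +0.171355 -0.685758 = -0.514403;  D = +0.514109-0.017395i
d^3_{3,2}: single k=0 term ⇒ -0.375513;  D = -0.123268+0.354704i
Y_3^{m'}(θ=0.3008,φ=3.8631) and Σ D·Y over m':
  (+0.2295-0.0721i)·(+0.0061+0.0090i)  (-0.0294+0.4601i)·(+0.0109-0.0850i)  (-0.4227-0.1949i)·(-0.2560+0.2252i)  (+0.1076-0.1044i)·(+0.5564+0.0000i)  (-0.1140-0.2680i)·(+0.2560+0.2252i)  (+0.5141-0.0174i)·(+0.0109+0.0850i)  (-0.1233+0.3547i)·(-0.0061+0.0090i)
Y_3^2(R⁻¹ n̂) = +0.288645-0.148298i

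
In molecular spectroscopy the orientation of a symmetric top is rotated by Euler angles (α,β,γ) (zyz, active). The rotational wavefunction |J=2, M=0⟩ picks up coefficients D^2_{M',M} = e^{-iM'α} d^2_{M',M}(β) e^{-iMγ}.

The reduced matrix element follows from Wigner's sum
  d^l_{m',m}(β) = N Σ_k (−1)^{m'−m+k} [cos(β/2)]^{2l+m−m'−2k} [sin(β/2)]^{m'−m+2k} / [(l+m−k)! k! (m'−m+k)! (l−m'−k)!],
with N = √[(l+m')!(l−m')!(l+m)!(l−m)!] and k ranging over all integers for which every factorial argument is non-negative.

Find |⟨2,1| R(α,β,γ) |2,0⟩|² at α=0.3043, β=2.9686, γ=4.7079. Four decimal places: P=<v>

P=0.0431

First d^2_{1,0}(β=2.9686), then the phase factors e^{-i(1)α} and e^{-i(0)γ}:
c=cos(2.9686/2)=0.086389, s=sin(2.9686/2)=0.996262; N=√[6·1·2·2]=4.898979
The bounds max(0,m−m')=0 and min(l+m,l−m')=1 give 2 terms
  k=0: (−1)^1·4.8990/(2)·0.0864^3·0.9963^1 = -0.001573
  k=1: (−1)^2·4.8990/(2)·0.0864^1·0.9963^3 = +0.209243
d^2_{1,0}(2.9686) = -0.001573 +0.209243 = +0.207670
|D^2_{1,0}|² = |d^2_{1,0}(β)|² = (+0.207670)² = 0.043127 (the z-rotation phases have unit modulus)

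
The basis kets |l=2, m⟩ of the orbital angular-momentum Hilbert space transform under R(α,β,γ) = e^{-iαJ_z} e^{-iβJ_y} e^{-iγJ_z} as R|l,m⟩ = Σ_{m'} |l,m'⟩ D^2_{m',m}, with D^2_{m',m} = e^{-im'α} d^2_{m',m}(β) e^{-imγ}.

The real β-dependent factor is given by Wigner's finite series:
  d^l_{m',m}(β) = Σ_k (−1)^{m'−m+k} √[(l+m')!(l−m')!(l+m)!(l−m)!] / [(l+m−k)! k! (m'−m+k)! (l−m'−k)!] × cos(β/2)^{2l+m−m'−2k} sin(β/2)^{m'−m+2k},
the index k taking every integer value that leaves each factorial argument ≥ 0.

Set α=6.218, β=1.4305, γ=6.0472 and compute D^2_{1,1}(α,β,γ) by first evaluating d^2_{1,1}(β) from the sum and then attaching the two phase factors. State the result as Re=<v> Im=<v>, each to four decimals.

Re=-0.3920 Im=-0.1218

First d^2_{1,1}(β=1.4305), then the phase factors e^{-i(1)α} and e^{-i(1)γ}:
With c≡cos(β/2)=0.754929 and s≡sin(β/2)=0.655806, N=[6·1·6·1]^{1/2}=6.000000
The bounds max(0,m−m')=0 and min(l+m,l−m')=1 give 2 terms
  k=0: (−1)^0·6.0000/(6)·0.7549^4·0.6558^0 = +0.324807
  k=1: (−1)^1·6.0000/(2)·0.7549^2·0.6558^2 = -0.735334
d^2_{1,1}(1.4305) = +0.324807 -0.735334 = -0.410527
D = (+0.997876+0.065139i)·(-0.410527)·(+0.972284+0.233801i) = -0.392050-0.121778i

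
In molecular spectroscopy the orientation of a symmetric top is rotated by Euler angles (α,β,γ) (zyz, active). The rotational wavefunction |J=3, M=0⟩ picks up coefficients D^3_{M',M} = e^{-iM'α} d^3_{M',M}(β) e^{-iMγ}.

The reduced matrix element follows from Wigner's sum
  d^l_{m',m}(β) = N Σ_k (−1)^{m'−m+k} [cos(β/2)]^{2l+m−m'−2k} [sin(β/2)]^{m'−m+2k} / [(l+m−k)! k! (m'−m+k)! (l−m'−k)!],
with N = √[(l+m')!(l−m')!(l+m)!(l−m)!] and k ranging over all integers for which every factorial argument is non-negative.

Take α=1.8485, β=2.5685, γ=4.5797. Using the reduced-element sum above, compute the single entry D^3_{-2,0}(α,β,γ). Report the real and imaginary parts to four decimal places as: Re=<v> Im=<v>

Re=0.2874 Im=0.1784

Split into d^3_{-2,0}(β=2.5685) × two z-phases.
c=cos(2.5685/2)=0.282641, s=sin(2.5685/2)=0.959226; N=√[1·120·6·6]=65.726707
k: max(0,(0)−(-2))=2 … min(3+(0),3−(-2))=3
  k=2: (−1)^0·65.7267/(12)·0.2826^4·0.9592^2 = +0.032162
  k=3: (−1)^1·65.7267/(12)·0.2826^2·0.9592^4 = -0.370437
d^3_{-2,0}(2.5685) = +0.032162 -0.370437 = -0.338275
Attach z-rotation phases: D = e^{-i(-2)(1.8485)}·(-0.338275)·e^{-i(0)(4.5797)} = +0.287427+0.178369i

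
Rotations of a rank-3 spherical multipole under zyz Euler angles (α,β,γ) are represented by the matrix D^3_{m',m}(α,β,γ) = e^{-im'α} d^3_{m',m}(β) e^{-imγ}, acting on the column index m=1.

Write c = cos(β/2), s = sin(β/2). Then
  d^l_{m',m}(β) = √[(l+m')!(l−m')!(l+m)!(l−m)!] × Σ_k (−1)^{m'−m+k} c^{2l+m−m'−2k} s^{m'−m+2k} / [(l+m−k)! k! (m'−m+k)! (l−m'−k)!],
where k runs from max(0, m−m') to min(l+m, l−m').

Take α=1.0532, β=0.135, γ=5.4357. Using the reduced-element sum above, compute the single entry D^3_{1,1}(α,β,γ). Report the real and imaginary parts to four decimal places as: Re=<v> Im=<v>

Re=0.9304 Im=-0.1942

First d^3_{1,1}(β=0.135), then the phase factors e^{-i(1)α} and e^{-i(1)γ}:
c=cos(0.135/2)=0.997723, s=sin(0.135/2)=0.067449; N=√[24·2·24·2]=48.000000
Admissible k: 0..2 (factorial args all ≥0)
  k=0: (−1)^0·48.0000/(48)·0.9977^6·0.0674^0 = +0.986414
  k=1: (−1)^1·48.0000/(6)·0.9977^4·0.0674^2 = -0.036064
  k=2: (−1)^2·48.0000/(8)·0.9977^2·0.0674^4 = +0.000124
d^3_{1,1}(0.135) = +0.986414 -0.036064 +0.000124 = +0.950473
D = (+0.494793-0.869011i)·(+0.950473)·(+0.661870+0.749618i) = +0.930433-0.194150i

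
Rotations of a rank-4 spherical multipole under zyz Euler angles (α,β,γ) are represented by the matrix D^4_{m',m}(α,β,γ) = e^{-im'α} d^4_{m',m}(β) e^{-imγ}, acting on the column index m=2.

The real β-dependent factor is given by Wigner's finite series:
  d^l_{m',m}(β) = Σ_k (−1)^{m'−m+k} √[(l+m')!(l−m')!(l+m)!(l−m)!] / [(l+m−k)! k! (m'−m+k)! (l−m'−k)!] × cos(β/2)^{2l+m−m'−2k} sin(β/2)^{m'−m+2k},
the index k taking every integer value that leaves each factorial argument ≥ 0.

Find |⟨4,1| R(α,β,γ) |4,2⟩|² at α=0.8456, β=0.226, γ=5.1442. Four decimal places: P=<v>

First d^4_{1,2}(β=0.226), then the phase factors e^{-i(1)α} and e^{-i(2)γ}:
With c≡cos(β/2)=0.993622 and s≡sin(β/2)=0.112760, N=[120·6·720·2]^{1/2}=1018.233765
k∈{1,2,3} keeps every argument non-negative
  k=1: (−1)^0·1018.2338/(240)·0.9936^7·0.1128^1 = +0.457445
  k=2: (−1)^1·1018.2338/(48)·0.9936^5·0.1128^3 = -0.029456
  k=3: (−1)^2·1018.2338/(72)·0.9936^3·0.1128^5 = +0.000253
d^4_{1,2}(0.226) = +0.457445 -0.029456 +0.000253 = +0.428242
|D^4_{1,2}|² = |d^4_{1,2}(β)|² = (+0.428242)² = 0.183391 (the z-rotation phases have unit modulus)

P=0.1834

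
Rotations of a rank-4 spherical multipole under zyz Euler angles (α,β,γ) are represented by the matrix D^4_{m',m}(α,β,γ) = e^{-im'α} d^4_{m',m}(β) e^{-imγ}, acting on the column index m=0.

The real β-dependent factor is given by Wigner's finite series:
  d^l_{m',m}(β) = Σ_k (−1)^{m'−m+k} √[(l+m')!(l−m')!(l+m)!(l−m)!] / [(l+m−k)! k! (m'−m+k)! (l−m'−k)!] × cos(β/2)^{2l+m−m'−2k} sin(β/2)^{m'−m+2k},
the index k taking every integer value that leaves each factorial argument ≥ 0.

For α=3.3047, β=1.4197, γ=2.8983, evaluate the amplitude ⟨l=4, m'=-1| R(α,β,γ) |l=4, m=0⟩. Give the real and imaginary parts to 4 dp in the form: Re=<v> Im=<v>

Re=0.2332 Im=0.0384

D^4_{-1,0}(3.3047,1.4197,2.8983) = e^{-i·-1·3.3047}·d^4_{-1,0}(1.4197)·e^{-i·0·2.8983}. Compute d first:
Half-angle: c=0.758460, s=0.651720. N=√(6·120·24·24)=643.987578
k∈{1,2,3,4} keeps every argument non-negative
  k=1: (−1)^0·643.9876/(144)·0.7585^7·0.6517^1 = +0.420827
  k=2: (−1)^1·643.9876/(24)·0.7585^5·0.6517^3 = -1.864283
  k=3: (−1)^2·643.9876/(24)·0.7585^3·0.6517^5 = +1.376477
  k=4: (−1)^3·643.9876/(144)·0.7585^1·0.6517^7 = -0.169385
d^4_{-1,0}(1.4197) = +0.420827 -1.864283 +1.376477 -0.169385 = -0.236364
Phases: e^{-i·(-1)·3.3047}=-0.986727-0.162385i, e^{-i·(0)·2.8983}=+1.000000+0.000000i ⇒ D=+0.233227+0.038382i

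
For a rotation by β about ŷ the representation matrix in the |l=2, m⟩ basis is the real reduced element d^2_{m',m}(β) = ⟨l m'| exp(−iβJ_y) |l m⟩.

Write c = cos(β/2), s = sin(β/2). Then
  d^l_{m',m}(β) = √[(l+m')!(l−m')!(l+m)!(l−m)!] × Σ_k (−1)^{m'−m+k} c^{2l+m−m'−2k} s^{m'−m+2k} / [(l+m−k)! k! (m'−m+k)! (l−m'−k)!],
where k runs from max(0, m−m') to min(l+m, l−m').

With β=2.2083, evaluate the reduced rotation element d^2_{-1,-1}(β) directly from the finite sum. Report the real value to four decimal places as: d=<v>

d^2_{-1,-1}(β=2.2083) via Wigner's sum:
With c≡cos(β/2)=0.449894 and s≡sin(β/2)=0.893082, N=[1·6·1·6]^{1/2}=6.000000
Admissible k: 0..1 (factorial args all ≥0)
  k=0: (−1)^0·6.0000/(6)·0.4499^4·0.8931^0 = +0.040968
  k=1: (−1)^1·6.0000/(2)·0.4499^2·0.8931^2 = -0.484310
d^2_{-1,-1}(2.2083) = +0.040968 -0.484310 = -0.443343

d=-0.4433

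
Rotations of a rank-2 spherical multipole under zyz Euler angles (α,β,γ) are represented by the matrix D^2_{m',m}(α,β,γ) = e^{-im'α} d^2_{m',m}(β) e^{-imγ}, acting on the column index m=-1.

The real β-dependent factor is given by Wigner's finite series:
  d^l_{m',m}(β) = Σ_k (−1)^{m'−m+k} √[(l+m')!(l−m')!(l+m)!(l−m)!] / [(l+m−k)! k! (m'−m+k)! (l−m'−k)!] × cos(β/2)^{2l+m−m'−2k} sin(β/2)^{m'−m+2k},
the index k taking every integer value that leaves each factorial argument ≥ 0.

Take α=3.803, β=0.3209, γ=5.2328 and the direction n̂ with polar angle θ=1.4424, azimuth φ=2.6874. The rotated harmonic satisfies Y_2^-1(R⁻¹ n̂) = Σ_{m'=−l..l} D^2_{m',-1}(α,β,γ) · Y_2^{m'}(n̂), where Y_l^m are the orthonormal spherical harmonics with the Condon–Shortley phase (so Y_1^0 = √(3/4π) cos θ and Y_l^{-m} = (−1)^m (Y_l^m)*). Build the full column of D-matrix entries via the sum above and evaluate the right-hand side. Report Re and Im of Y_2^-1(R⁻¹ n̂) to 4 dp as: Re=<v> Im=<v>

Need the full column D^2_{m',-1} for m'=−2..2 at α=3.803, β=0.3209, γ=5.2328.
cos(β/2)=0.987155, sin(β/2)=0.159762
d^2_{-2,-1}: single k=1 term ⇒ +0.307370;  D = +0.296034+0.082705i
d^2_{-1,-1}: k∈[0..1] ⇒ +0.949603 -0.074618 = +0.874986;  D = -0.809622+0.331832i
d^2_{0,-1}: k∈[0..1] ⇒ -0.376450 +0.009860 = -0.366590;  D = -0.182282+0.318059i
d^2_{1,-1}: k∈[0..1] ⇒ +0.074618 -0.000651 = +0.073966;  D = +0.010394+0.073232i
d^2_{2,-1}: single k=0 term ⇒ -0.008051;  D = +0.005789+0.005595i
Y_2^{m'}(θ=1.4424,φ=2.6874) and Σ D·Y over m':
  (+0.2960+0.0827i)·(+0.2337+0.2996i)  (-0.8096+0.3318i)·(-0.0882-0.0430i)  (-0.1823+0.3181i)·(-0.2999+0.0000i)  (+0.0104+0.0732i)·(+0.0882-0.0430i)  (+0.0058+0.0056i)·(+0.2337-0.2996i)
Y_2^-1(R⁻¹ n̂) = +0.191816+0.023811i

Re=0.1918 Im=0.0238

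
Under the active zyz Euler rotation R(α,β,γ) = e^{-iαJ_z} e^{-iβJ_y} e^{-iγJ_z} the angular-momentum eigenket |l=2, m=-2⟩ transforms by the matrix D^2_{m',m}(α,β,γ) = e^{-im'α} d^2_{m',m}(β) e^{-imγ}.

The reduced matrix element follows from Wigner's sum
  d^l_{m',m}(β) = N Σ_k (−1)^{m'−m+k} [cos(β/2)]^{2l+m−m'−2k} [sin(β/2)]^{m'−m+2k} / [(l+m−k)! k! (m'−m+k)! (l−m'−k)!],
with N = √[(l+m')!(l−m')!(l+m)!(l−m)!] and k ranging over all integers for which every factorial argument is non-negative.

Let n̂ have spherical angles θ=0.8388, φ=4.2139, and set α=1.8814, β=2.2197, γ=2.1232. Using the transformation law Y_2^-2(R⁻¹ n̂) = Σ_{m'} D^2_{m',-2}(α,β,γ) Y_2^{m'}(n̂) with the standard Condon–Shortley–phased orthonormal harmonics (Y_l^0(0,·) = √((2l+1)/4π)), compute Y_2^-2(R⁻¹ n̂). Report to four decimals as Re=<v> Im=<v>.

Need the full column D^2_{m',-2} for m'=−2..2 at α=1.8814, β=2.2197, γ=2.1232.
cos(β/2)=0.444796, sin(β/2)=0.895632
d^2_{-2,-2}: single k=0 term ⇒ +0.039142;  D = -0.006051+0.038671i
d^2_{-1,-2}: single k=0 term ⇒ -0.157631;  D = -0.155732+0.024395i
d^2_{0,-2}: single k=0 term ⇒ +0.388737;  D = -0.174662-0.347289i
d^2_{1,-2}: single k=0 term ⇒ -0.639116;  D = +0.455885-0.447926i
d^2_{2,-2}: single k=0 term ⇒ +0.643455;  D = +0.569668+0.299187i
Y_2^{m'}(θ=0.8388,φ=4.2139) and Σ D·Y over m':
  (-0.0061+0.0387i)·(-0.1160-0.1795i)  (-0.1557+0.0244i)·(-0.1836+0.3373i)  (-0.1747-0.3473i)·(+0.1073+0.0000i)  (+0.4559-0.4479i)·(+0.1836+0.3373i)  (+0.5697+0.2992i)·(-0.1160+0.1795i)
Y_2^-2(R⁻¹ n̂) = +0.124293+0.041410i

Re=0.1243 Im=0.0414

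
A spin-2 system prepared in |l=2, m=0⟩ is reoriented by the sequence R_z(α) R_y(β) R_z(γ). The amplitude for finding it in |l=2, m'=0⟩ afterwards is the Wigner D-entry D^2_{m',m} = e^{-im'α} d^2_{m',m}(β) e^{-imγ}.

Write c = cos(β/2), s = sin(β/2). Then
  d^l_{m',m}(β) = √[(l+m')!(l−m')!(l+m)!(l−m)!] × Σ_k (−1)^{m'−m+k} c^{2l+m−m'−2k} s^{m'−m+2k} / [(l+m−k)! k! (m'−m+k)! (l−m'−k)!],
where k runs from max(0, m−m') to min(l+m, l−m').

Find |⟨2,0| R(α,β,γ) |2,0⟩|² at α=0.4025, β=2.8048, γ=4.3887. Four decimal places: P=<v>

P=0.6992

Split into d^2_{0,0}(β=2.8048) × two z-phases.
Half-angle: c=0.167602, s=0.985855. N=√(2·2·2·2)=4.000000
k: max(0,(0)−(0))=0 … min(2+(0),2−(0))=2
  k=0: (−1)^0·4.0000/(4)·0.1676^4·0.9859^0 = +0.000789
  k=1: (−1)^1·4.0000/(1)·0.1676^2·0.9859^2 = -0.109205
  k=2: (−1)^2·4.0000/(4)·0.1676^0·0.9859^4 = +0.944608
d^2_{0,0}(2.8048) = +0.000789 -0.109205 +0.944608 = +0.836193
|D^2_{0,0}|² = |d^2_{0,0}(β)|² = (+0.836193)² = 0.699218 (the z-rotation phases have unit modulus)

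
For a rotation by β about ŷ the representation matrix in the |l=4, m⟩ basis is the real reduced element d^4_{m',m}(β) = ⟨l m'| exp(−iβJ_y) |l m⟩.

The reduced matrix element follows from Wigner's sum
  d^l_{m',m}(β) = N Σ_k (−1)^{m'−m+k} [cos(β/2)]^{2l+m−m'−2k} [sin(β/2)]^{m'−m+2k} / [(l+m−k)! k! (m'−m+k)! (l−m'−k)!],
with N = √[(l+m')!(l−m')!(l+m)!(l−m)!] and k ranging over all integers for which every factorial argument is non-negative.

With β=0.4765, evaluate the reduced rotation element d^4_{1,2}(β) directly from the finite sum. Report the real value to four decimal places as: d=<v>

d^4_{1,2}(β=0.4765) via Wigner's sum:
With c≡cos(β/2)=0.971752 and s≡sin(β/2)=0.236002, N=[120·6·720·2]^{1/2}=1018.233765
k∈{1,2,3} keeps every argument non-negative
  k=1: (−1)^0·1018.2338/(240)·0.9718^7·0.2360^1 = +0.819299
  k=2: (−1)^1·1018.2338/(48)·0.9718^5·0.2360^3 = -0.241621
  k=3: (−1)^2·1018.2338/(72)·0.9718^3·0.2360^5 = +0.009501
d^4_{1,2}(0.4765) = +0.819299 -0.241621 +0.009501 = +0.587179

d=0.5872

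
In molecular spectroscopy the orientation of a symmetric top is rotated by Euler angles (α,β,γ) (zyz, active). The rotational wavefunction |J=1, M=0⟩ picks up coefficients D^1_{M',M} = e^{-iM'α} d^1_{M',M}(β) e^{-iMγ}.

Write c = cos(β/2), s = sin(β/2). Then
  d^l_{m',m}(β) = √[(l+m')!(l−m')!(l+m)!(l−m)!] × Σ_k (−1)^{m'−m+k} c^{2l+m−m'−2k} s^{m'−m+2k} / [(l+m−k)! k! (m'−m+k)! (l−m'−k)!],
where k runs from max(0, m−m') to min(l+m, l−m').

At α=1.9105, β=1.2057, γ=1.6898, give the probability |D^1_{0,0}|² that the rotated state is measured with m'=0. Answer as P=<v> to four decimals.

P=0.1275

D^1_{0,0}(1.9105,1.2057,1.6898) = e^{-i·0·1.9105}·d^1_{0,0}(1.2057)·e^{-i·0·1.6898}. Compute d first:
With c≡cos(β/2)=0.823723 and s≡sin(β/2)=0.566992, N=[1·1·1·1]^{1/2}=1.000000
Admissible k: 0..1 (factorial args all ≥0)
  k=0: (−1)^0·1.0000/(1)·0.8237^2·0.5670^0 = +0.678520
  k=1: (−1)^1·1.0000/(1)·0.8237^0·0.5670^2 = -0.321480
d^1_{0,0}(1.2057) = +0.678520 -0.321480 = +0.357039
|D^1_{0,0}|² = |d^1_{0,0}(β)|² = (+0.357039)² = 0.127477 (the z-rotation phases have unit modulus)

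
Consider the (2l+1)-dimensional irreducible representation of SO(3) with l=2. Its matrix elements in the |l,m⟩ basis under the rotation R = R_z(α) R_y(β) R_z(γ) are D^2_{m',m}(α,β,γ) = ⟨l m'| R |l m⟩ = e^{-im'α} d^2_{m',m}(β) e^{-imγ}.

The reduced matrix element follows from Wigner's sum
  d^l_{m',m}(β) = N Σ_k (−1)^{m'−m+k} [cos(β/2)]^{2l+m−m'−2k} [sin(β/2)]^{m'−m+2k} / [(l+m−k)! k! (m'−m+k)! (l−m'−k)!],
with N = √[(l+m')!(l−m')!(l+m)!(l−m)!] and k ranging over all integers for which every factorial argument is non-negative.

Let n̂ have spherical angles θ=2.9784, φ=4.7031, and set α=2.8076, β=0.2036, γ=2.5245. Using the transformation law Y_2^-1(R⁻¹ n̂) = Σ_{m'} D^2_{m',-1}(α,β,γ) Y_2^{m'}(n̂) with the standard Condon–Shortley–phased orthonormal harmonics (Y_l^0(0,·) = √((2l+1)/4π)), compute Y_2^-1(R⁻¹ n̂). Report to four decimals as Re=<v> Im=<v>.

Need the full column D^2_{m',-1} for m'=−2..2 at α=2.8076, β=0.2036, γ=2.5245.
cos(β/2)=0.994823, sin(β/2)=0.101624
d^2_{-2,-1}: single k=1 term ⇒ +0.200108;  D = -0.056400+0.191996i
d^2_{-1,-1}: k∈[0..1] ⇒ +0.979452 -0.030663 = +0.948789;  D = +0.551057-0.772358i
d^2_{0,-1}: k∈[0..1] ⇒ -0.245081 +0.002557 = -0.242524;  D = +0.197794-0.140340i
d^2_{1,-1}: k∈[0..1] ⇒ +0.030663 -0.000107 = +0.030556;  D = +0.029340-0.008535i
d^2_{2,-1}: single k=0 term ⇒ -0.002088;  D = +0.002085+0.000106i
Y_2^{m'}(θ=2.9784,φ=4.7031) and Σ D·Y over m':
  (-0.0564+0.1920i)·(-0.0102-0.0002i)  (+0.5511-0.7724i)·(+0.0012-0.1238i)  (+0.1978-0.1403i)·(+0.6058+0.0000i)  (+0.0293-0.0085i)·(-0.0012-0.1238i)  (+0.0021+0.0001i)·(-0.0102+0.0002i)
Y_2^-1(R⁻¹ n̂) = +0.024308-0.159723i

Re=0.0243 Im=-0.1597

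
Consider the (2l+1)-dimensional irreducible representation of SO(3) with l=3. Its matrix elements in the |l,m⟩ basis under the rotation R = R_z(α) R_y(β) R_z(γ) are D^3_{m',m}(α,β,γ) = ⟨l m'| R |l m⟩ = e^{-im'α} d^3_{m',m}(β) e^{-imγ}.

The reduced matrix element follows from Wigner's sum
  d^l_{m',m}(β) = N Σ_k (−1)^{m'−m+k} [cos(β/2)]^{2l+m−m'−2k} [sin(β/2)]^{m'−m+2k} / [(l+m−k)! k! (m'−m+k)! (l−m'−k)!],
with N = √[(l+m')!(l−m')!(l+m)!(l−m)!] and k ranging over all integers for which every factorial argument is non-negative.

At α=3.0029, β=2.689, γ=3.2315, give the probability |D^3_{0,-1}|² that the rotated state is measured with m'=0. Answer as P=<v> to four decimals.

P=0.3322

D^3_{0,-1}(3.0029,2.689,3.2315) = e^{-i·0·3.0029}·d^3_{0,-1}(2.689)·e^{-i·-1·3.2315}. Compute d first:
c=cos(2.689/2)=0.224370, s=sin(2.689/2)=0.974504; N=√[6·6·2·24]=41.569219
k∈{0,1,2} keeps every argument non-negative
  k=0: (−1)^1·41.5692/(12)·0.2244^5·0.9745^1 = -0.001920
  k=1: (−1)^2·41.5692/(4)·0.2244^3·0.9745^3 = +0.108632
  k=2: (−1)^3·41.5692/(12)·0.2244^1·0.9745^5 = -0.683083
d^3_{0,-1}(2.689) = -0.001920 +0.108632 -0.683083 = -0.576371
|D^3_{0,-1}|² = |d^3_{0,-1}(β)|² = (-0.576371)² = 0.332203 (the z-rotation phases have unit modulus)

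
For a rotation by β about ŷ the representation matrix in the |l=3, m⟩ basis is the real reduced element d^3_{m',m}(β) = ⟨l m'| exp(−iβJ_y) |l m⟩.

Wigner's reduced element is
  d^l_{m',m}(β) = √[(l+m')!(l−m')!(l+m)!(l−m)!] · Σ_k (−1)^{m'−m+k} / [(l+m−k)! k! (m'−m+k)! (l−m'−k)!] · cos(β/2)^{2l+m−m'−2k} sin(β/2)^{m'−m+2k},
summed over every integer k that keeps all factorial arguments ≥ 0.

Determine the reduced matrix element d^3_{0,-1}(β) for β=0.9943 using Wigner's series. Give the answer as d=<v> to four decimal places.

d=-0.1763

d^3_{0,-1}(β=0.9943) via Wigner's sum:
With c≡cos(β/2)=0.878945 and s≡sin(β/2)=0.476922, N=[6·6·2·24]^{1/2}=41.569219
k∈{0,1,2} keeps every argument non-negative
  k=0: (−1)^1·41.5692/(12)·0.8789^5·0.4769^1 = -0.866658
  k=1: (−1)^2·41.5692/(4)·0.8789^3·0.4769^3 = +0.765492
  k=2: (−1)^3·41.5692/(12)·0.8789^1·0.4769^5 = -0.075126
d^3_{0,-1}(0.9943) = -0.866658 +0.765492 -0.075126 = -0.176292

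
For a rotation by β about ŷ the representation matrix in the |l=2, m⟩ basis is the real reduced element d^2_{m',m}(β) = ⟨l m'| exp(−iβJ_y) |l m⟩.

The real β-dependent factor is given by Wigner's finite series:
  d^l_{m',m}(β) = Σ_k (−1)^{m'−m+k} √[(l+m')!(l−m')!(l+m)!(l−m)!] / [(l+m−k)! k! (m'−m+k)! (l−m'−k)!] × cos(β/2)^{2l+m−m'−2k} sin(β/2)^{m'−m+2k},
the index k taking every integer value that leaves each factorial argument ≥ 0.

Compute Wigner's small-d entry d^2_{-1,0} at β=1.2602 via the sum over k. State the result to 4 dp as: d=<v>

d=0.3564

d^2_{-1,0}(β=1.2602) via Wigner's sum:
With c≡cos(β/2)=0.807969 and s≡sin(β/2)=0.589226, N=[1·6·2·2]^{1/2}=4.898979
Admissible k: 1..2 (factorial args all ≥0)
  k=1: (−1)^0·4.8990/(2)·0.8080^3·0.5892^1 = +0.761273
  k=2: (−1)^1·4.8990/(2)·0.8080^1·0.5892^3 = -0.404869
d^2_{-1,0}(1.2602) = +0.761273 -0.404869 = +0.356404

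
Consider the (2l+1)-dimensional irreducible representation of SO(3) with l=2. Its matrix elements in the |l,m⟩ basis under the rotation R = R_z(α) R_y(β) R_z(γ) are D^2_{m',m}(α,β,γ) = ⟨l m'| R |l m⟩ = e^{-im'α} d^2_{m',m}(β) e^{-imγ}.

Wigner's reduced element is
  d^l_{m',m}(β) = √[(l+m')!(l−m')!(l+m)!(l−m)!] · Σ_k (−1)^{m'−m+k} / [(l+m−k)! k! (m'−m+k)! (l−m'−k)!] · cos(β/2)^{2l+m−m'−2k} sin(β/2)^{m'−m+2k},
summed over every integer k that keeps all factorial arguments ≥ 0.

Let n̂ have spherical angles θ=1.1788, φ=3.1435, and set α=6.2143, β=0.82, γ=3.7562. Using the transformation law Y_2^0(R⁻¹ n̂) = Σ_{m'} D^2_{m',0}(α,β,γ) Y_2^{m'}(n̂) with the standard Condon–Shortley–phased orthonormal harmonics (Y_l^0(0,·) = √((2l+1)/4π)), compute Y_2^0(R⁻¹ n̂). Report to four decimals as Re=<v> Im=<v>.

Need the full column D^2_{m',0} for m'=−2..2 at α=6.2143, β=0.82, γ=3.7562.
cos(β/2)=0.917121, sin(β/2)=0.398609
d^2_{-2,0}: single k=2 term ⇒ +0.327359;  D = +0.324257-0.044958i
d^2_{-1,0}: k∈[1..2] ⇒ +0.753187 -0.142280 = +0.610907;  D = +0.609458-0.042049i
d^2_{0,0}: k∈[0..2] ⇒ +0.707467 -0.534574 +0.025246 = +0.198139;  D = +0.198139+0.000000i
d^2_{1,0}: k∈[0..1] ⇒ -0.753187 +0.142280 = -0.610907;  D = -0.609458-0.042049i
d^2_{2,0}: single k=0 term ⇒ +0.327359;  D = +0.324257+0.044958i
Y_2^{m'}(θ=1.1788,φ=3.1435) and Σ D·Y over m':
  (+0.3243-0.0450i)·(+0.3299-0.0013i)  (+0.6095-0.0420i)·(-0.2728+0.0005i)  (+0.1981+0.0000i)·(-0.1773+0.0000i)  (-0.6095-0.0420i)·(+0.2728+0.0005i)  (+0.3243+0.0450i)·(+0.3299+0.0013i)
Y_2^0(R⁻¹ n̂) = -0.153720+0.000000i

Re=-0.1537 Im=0.0000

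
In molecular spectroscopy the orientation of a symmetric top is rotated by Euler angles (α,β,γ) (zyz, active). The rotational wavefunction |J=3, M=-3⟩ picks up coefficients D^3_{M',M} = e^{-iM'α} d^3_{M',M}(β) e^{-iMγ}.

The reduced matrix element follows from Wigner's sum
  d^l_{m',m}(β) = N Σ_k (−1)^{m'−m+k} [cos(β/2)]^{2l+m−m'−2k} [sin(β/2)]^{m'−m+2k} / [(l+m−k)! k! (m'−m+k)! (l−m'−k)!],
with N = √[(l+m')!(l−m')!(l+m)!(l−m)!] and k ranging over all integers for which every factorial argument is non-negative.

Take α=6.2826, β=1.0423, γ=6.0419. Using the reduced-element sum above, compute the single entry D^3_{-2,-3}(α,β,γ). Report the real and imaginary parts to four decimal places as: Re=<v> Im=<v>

Re=-0.4478 Im=0.3968

D^3_{-2,-3}(6.2826,1.0423,6.0419) = e^{-i·-2·6.2826}·d^3_{-2,-3}(1.0423)·e^{-i·-3·6.0419}. Compute d first:
With c≡cos(β/2)=0.867247 and s≡sin(β/2)=0.497878, N=[1·120·1·720]^{1/2}=293.938769
Admissible k: 0..0 (factorial args all ≥0)
  k=0: (−1)^1·293.9388/(120)·0.8672^5·0.4979^1 = -0.598292
d^3_{-2,-3}(1.0423) = -0.598292
D = (+0.999999-0.001171i)·(-0.598292)·(+0.749258-0.662279i) = -0.447810+0.396760i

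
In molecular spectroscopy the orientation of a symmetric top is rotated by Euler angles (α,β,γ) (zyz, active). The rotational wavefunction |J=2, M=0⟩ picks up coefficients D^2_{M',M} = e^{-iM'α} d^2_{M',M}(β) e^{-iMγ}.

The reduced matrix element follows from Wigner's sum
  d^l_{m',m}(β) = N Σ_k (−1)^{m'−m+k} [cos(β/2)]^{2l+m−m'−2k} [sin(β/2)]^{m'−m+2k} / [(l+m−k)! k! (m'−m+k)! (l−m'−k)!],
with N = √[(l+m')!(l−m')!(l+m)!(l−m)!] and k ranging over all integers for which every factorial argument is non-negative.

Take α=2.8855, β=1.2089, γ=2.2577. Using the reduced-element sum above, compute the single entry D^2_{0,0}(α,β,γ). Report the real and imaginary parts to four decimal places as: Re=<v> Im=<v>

Split into d^2_{0,0}(β=1.2089) × two z-phases.
c=cos(1.2089/2)=0.822815, s=sin(1.2089/2)=0.568310; N=√[2·2·2·2]=4.000000
k∈{0,1,2} keeps every argument non-negative
  k=0: (−1)^0·4.0000/(4)·0.8228^4·0.5683^0 = +0.458362
  k=1: (−1)^1·4.0000/(1)·0.8228^2·0.5683^2 = -0.874650
  k=2: (−1)^2·4.0000/(4)·0.8228^0·0.5683^4 = +0.104313
d^2_{0,0}(1.2089) = +0.458362 -0.874650 +0.104313 = -0.311975
Attach z-rotation phases: D = e^{-i(0)(2.8855)}·(-0.311975)·e^{-i(0)(2.2577)} = -0.311975+0.000000i

Re=-0.3120 Im=0.0000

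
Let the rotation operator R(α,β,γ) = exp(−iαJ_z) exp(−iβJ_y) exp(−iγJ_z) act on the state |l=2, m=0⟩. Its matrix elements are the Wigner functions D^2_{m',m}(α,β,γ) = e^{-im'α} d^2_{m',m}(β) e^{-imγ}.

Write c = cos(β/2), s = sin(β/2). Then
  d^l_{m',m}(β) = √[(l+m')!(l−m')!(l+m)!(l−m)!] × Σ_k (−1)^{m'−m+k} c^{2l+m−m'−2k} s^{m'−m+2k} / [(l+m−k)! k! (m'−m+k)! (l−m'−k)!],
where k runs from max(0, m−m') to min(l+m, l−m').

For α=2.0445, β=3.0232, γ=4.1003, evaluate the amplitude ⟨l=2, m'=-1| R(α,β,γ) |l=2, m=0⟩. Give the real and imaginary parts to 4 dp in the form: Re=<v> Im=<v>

Re=0.0655 Im=-0.1278

Split into d^2_{-1,0}(β=3.0232) × two z-phases.
Half-angle: c=0.059162, s=0.998248. N=√(1·6·2·2)=4.898979
k∈{1,2} keeps every argument non-negative
  k=1: (−1)^0·4.8990/(2)·0.0592^3·0.9982^1 = +0.000506
  k=2: (−1)^1·4.8990/(2)·0.0592^1·0.9982^3 = -0.144156
d^2_{-1,0}(3.0232) = +0.000506 -0.144156 = -0.143650
Phases: e^{-i·(-1)·2.0445}=-0.456185+0.889885i, e^{-i·(0)·4.1003}=+1.000000+0.000000i ⇒ D=+0.065531-0.127832i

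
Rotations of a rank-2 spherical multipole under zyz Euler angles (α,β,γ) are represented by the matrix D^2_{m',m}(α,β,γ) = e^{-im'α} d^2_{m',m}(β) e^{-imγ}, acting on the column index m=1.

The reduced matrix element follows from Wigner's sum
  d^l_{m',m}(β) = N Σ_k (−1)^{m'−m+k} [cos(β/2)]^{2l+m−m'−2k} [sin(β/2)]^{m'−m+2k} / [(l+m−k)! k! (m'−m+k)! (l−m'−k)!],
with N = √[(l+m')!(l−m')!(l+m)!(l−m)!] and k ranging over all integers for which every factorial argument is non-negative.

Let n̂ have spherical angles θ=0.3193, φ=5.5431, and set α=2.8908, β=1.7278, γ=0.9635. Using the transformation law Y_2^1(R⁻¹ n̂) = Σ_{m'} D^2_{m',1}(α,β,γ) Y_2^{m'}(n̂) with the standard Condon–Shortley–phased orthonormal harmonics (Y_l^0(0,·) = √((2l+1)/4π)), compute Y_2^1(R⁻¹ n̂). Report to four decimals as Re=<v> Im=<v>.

Re=-0.1269 Im=0.2670

Need the full column D^2_{m',1} for m'=−2..2 at α=2.8908, β=1.7278, γ=0.9635.
cos(β/2)=0.649477, sin(β/2)=0.760381
d^2_{-2,1}: single k=3 term ⇒ +0.571068;  D = +0.060256-0.567880i
d^2_{-1,1}: k∈[2..3] ⇒ +0.731664 -0.334292 = +0.397372;  D = -0.138683+0.372386i
d^2_{0,1}: k∈[1..2] ⇒ +0.510268 -0.699413 = -0.189145;  D = -0.107935+0.155325i
d^2_{1,1}: k∈[0..1] ⇒ +0.177932 -0.731664 = -0.553731;  D = +0.418950-0.362076i
d^2_{2,1}: single k=0 term ⇒ -0.416632;  D = -0.372969+0.185677i
Y_2^{m'}(θ=0.3193,φ=5.5431) and Σ D·Y over m':
  (+0.0603-0.5679i)·(+0.0034+0.0379i)  (-0.1387+0.3724i)·(+0.1700+0.1553i)  (-0.1079+0.1553i)·(+0.5376+0.0000i)  (+0.4190-0.3621i)·(-0.1700+0.1553i)  (-0.3730+0.1857i)·(+0.0034-0.0379i)
Y_2^1(R⁻¹ n̂) = -0.126942+0.266988i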